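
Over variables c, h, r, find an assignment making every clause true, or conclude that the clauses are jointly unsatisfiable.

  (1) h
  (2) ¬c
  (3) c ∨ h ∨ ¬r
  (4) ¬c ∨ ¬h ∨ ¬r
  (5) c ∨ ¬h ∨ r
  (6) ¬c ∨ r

c = False, h = True, r = True

Unit clause (h) forces h = True.
Unit clause (¬c) forces c = False.
In (c ∨ ¬h ∨ r) only r is left, so r = True.
All clauses satisfied.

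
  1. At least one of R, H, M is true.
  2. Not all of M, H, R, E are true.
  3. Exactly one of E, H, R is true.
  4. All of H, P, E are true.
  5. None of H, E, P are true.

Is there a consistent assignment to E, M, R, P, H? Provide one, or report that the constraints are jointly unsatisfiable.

The formula is unsatisfiable.

Case E = True:
  Constraint (5) is violated (E=T) — contradiction.
Case E = False:
  Constraint (4) is violated (E=F) — contradiction.
Both cases fail — unsatisfiable.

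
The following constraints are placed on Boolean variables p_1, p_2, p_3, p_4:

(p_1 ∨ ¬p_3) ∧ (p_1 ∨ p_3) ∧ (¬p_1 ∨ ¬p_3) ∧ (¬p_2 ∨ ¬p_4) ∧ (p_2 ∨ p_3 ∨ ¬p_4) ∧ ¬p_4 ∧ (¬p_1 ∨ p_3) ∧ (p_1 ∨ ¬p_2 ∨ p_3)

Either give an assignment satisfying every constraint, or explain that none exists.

No satisfying assignment exists.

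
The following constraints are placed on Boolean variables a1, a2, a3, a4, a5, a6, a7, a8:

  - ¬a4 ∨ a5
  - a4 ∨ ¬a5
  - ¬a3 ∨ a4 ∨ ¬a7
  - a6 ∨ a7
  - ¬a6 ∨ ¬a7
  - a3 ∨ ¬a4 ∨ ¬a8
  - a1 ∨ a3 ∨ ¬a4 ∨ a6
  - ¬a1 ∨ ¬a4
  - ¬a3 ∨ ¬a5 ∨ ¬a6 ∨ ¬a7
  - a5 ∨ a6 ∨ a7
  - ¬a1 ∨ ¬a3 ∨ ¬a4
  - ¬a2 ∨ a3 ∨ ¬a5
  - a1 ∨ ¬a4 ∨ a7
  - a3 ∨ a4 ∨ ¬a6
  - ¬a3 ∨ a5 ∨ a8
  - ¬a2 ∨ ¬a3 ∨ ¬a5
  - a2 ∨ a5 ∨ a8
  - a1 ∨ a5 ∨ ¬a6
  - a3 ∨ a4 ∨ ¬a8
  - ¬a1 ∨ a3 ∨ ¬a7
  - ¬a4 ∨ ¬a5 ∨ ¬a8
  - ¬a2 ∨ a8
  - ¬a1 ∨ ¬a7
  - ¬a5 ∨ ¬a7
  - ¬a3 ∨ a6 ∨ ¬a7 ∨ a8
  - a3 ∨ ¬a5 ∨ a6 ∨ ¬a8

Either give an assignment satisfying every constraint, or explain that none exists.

a1: True; a2: False; a3: True; a4: False; a5: False; a6: True; a7: False; a8: True

Set a1 = True.
  then (¬a1 ∨ ¬a4) forces a4 = False.
  then (¬a1 ∨ ¬a7) forces a7 = False.
  then (a4 ∨ ¬a5) forces a5 = False.
  then (a6 ∨ a7) forces a6 = True.
  then (a3 ∨ a4 ∨ ¬a6) forces a3 = True.
  then (¬a3 ∨ a5 ∨ a8) forces a8 = True.
Set a2 = False.
All clauses satisfied.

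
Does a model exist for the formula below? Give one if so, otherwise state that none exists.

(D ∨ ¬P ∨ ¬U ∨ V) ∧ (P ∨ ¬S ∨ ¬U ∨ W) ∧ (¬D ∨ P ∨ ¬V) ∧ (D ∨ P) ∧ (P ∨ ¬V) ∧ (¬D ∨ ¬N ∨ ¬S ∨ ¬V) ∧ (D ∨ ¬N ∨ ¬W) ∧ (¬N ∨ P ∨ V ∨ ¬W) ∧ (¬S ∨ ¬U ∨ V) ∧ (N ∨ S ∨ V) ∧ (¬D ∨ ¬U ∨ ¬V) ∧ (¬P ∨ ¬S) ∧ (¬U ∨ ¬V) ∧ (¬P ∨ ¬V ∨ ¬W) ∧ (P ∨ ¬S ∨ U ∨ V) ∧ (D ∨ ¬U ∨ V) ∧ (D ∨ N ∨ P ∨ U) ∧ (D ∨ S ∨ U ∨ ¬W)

Set S = False.
Set D = True.
Set U = True.
  then (¬D ∨ ¬U ∨ ¬V) forces V = False.
  then (N ∨ S ∨ V) forces N = True.
Set W = False.
Set P = True.
All clauses satisfied.

S = False, D = True, U = True, W = False, N = True, V = False, P = True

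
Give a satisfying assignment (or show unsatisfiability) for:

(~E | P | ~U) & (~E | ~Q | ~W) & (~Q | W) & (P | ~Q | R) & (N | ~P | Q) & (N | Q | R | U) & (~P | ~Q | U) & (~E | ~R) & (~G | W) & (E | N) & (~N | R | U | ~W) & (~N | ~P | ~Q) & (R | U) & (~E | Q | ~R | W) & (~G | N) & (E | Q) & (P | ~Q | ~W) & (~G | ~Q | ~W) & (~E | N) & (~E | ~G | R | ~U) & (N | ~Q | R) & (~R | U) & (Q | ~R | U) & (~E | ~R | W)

W = True; P = True; N = True; U = True; R = False; Q = False; E = True; G = False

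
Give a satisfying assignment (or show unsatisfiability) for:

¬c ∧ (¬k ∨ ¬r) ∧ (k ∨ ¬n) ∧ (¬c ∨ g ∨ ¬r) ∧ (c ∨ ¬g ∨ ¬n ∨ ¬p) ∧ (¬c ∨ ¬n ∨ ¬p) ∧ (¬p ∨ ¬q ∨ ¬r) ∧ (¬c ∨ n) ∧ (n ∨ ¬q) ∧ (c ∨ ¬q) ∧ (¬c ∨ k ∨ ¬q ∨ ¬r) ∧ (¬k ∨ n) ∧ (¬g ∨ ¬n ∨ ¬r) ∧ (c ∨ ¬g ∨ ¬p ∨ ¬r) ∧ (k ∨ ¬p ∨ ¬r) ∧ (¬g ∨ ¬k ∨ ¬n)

r: False, q: False, n: True, p: False, c: False, g: False, k: True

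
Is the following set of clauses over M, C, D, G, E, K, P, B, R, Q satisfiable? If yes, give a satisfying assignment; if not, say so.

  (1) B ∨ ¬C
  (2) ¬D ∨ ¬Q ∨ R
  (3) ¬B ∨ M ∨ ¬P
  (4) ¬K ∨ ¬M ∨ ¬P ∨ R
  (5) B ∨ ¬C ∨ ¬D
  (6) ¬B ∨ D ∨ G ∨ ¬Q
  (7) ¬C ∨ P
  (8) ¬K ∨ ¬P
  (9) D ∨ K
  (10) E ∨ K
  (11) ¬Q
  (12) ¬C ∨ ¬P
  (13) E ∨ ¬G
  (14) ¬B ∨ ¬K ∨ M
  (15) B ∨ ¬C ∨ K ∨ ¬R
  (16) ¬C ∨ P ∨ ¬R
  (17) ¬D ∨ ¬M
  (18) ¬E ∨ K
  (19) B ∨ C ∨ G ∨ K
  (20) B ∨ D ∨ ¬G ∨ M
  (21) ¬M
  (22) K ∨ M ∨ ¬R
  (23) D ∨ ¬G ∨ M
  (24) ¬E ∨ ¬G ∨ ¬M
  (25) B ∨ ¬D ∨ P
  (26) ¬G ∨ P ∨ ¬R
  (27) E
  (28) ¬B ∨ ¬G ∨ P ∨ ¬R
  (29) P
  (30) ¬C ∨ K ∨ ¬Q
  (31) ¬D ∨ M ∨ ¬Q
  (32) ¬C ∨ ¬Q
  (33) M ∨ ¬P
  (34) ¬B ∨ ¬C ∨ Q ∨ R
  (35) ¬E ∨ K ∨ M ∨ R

UNSATISFIABLE

Case E = True:
  (¬Q) forces Q = False.
  (¬E ∨ K) forces K = True.
  (¬K ∨ ¬P) forces P = False.
  Clause (P) is falsified — contradiction.
Case E = False:
  Clause (E) is falsified — contradiction.
Both cases fail, so the formula is unsatisfiable.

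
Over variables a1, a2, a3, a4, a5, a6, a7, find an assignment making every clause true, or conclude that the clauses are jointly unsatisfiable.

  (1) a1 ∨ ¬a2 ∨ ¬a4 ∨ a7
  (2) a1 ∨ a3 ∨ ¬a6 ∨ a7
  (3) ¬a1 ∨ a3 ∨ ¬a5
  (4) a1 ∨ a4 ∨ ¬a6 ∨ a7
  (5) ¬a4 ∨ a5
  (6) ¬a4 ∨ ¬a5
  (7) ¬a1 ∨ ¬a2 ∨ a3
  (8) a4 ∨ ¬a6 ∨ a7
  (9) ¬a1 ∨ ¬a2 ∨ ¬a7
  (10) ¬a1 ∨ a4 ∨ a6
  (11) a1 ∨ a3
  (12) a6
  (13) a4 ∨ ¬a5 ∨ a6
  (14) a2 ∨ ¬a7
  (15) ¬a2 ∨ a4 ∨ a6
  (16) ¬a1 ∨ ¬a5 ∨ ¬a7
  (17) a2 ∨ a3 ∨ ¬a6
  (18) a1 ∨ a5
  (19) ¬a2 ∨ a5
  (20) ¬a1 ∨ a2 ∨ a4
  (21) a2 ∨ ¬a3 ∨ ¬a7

a1=F, a2=T, a3=T, a4=F, a5=T, a6=T, a7=T

Unit clause (a6) forces a6 = True.
Set a1 = False.
  then (a1 ∨ a3) forces a3 = True.
  then (a1 ∨ a5) forces a5 = True.
  then (¬a4 ∨ ¬a5) forces a4 = False.
  then (a4 ∨ ¬a6 ∨ a7) forces a7 = True.
  then (a2 ∨ ¬a7) forces a2 = True.
All clauses satisfied.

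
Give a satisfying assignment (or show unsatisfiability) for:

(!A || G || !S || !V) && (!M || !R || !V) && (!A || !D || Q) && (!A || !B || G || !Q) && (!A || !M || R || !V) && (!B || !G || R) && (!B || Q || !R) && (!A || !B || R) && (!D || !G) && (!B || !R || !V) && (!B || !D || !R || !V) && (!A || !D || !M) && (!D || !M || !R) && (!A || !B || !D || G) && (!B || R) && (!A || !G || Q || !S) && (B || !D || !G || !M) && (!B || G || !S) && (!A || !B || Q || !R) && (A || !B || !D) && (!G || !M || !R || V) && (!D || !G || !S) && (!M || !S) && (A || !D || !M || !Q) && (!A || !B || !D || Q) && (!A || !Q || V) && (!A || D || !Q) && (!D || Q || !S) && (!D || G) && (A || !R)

Q = True, S = False, A = False, V = False, M = False, D = False, R = False, G = True, B = False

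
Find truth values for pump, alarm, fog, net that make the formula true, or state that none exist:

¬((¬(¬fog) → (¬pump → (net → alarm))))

pump = False; alarm = False; fog = True; net = True

  ¬((¬(¬fog) → (¬pump → (net → alarm)))) = True
    ¬(¬fog) → (¬pump → (net → alarm)) = False
      ¬(¬fog) = True
        ¬fog = False
      ¬pump → (net → alarm) = False
        ¬pump = True
        net → alarm = False
The formula evaluates to True.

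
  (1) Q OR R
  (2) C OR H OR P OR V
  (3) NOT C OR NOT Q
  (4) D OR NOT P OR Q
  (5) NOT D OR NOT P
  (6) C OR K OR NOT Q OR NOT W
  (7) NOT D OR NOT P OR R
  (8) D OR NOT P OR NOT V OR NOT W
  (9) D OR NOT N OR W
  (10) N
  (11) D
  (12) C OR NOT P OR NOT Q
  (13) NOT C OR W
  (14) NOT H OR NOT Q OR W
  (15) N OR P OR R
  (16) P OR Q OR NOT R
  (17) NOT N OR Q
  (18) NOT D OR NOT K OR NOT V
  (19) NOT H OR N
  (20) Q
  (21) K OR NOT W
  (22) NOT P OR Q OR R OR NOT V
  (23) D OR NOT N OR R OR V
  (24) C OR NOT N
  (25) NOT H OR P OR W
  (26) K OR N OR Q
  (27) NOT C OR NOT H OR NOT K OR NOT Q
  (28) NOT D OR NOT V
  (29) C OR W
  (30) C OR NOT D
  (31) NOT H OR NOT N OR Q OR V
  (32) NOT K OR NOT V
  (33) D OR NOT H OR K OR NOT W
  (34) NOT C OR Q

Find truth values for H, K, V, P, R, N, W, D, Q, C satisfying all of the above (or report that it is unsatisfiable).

Case Q = True:
  (NOT C OR NOT Q) forces C = False.
  (N) forces N = True.
  Clause (C OR NOT N) is falsified — contradiction.
Case Q = False:
  Clause (Q) is falsified — contradiction.
Both cases fail, so the formula is unsatisfiable.

No satisfying assignment exists.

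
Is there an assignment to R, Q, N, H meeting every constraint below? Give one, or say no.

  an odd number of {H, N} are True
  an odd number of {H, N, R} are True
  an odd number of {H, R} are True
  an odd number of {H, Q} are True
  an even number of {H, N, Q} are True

No satisfying assignment exists.

Adding constraints 2, 3, 4, 5 mod 2: every variable appears an even number of times on the left, so the left side is 0.
But the right sides sum to 1 (mod 2). 0 ≠ 1 — the system is inconsistent.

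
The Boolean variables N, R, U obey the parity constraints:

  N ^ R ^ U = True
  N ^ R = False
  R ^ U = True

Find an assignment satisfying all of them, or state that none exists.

N = False; R = False; U = True

N ^ R ^ U = F ^ F ^ T = True ✓
N ^ R = F ^ F = False ✓
R ^ U = F ^ T = True ✓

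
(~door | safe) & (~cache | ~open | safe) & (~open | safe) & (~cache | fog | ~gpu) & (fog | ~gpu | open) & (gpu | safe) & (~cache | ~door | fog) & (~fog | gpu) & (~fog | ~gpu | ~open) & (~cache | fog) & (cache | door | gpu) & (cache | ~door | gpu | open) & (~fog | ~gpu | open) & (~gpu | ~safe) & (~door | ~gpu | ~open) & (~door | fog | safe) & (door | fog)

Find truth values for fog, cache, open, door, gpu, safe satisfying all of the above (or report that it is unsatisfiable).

Try fog = True:
  (~fog | gpu) forces gpu = True.
  (~fog | ~gpu | ~open) forces open = False.
  clause (~fog | ~gpu | open) is falsified — backtrack.
So fog = False.
  then (~cache | fog) forces cache = False.
  then (door | fog) forces door = True.
  then (~door | safe) forces safe = True.
  then (~gpu | ~safe) forces gpu = False.
  then (cache | ~door | gpu | open) forces open = True.
All clauses satisfied.

fog = False; cache = False; open = True; door = True; gpu = False; safe = True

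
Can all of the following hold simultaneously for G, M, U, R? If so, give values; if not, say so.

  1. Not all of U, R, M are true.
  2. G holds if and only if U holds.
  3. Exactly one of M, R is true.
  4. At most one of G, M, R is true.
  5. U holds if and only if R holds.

G=F, M=T, U=F, R=F

  (1) {U, R, M}: 1/3 true — not all ✓
  (2) G=F, U=F — same ✓
  (3) {M, R}: 1 true — exactly one ✓
  (4) {G, M, R}: 1 true — at most one ✓
  (5) U=F, R=F — same ✓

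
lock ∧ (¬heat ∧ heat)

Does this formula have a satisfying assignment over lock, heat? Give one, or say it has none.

The formula is unsatisfiable.

Case heat = True: the conjunct ¬heat is False.
Case heat = False: the conjunct heat is False.
Both cases fail — unsatisfiable.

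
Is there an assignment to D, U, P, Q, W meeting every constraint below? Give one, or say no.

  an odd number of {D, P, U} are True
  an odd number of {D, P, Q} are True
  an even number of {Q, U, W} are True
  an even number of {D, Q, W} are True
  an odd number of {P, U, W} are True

D = False; U = False; P = True; Q = False; W = False

{D, P, U}: 1 true → odd ✓
{D, P, Q}: 1 true → odd ✓
{Q, U, W}: 0 true → even ✓
{D, Q, W}: 0 true → even ✓
{P, U, W}: 1 true → odd ✓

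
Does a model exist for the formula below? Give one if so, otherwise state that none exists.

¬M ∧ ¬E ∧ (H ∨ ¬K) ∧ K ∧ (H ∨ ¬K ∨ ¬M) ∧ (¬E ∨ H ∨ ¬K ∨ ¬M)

Unit clause (¬M) forces M = False.
Unit clause (¬E) forces E = False.
Unit clause (K) forces K = True.
In (H ∨ ¬K) only H is left, so H = True.
Check each clause:
  (¬M): ¬M holds.
  (¬E): ¬E holds.
  (H ∨ ¬K): H holds.
  (K): K holds.
  (H ∨ ¬K ∨ ¬M): H holds.
  (¬E ∨ H ∨ ¬K ∨ ¬M): ¬E holds.
All clauses satisfied.

H=T, K=T, E=F, M=F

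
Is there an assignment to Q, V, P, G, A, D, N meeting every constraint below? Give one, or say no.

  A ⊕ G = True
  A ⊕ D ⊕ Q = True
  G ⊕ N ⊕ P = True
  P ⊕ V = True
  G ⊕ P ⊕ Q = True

Q = True, V = True, P = False, G = False, A = True, D = True, N = True

A ⊕ G = T ⊕ F = True ✓
A ⊕ D ⊕ Q = T ⊕ T ⊕ T = True ✓
G ⊕ N ⊕ P = F ⊕ T ⊕ F = True ✓
P ⊕ V = F ⊕ T = True ✓
G ⊕ P ⊕ Q = F ⊕ F ⊕ T = True ✓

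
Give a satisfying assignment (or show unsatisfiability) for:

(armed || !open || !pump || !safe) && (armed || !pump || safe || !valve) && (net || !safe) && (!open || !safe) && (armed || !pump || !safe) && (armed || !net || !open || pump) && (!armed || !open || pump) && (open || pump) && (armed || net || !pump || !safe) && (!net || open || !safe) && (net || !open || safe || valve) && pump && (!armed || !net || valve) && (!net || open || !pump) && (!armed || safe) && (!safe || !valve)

pump: True, valve: False, safe: False, net: True, armed: False, open: True

Unit clause (pump) forces pump = True.
Try valve = True:
  (!safe || !valve) forces safe = False.
  (armed || !pump || safe || !valve) forces armed = True.
  clause (!armed || safe) is falsified — backtrack.
So valve = False.
Try safe = True:
  (net || !safe) forces net = True.
  (!open || !safe) forces open = False.
  clause (!net || open || !safe) is falsified — backtrack.
So safe = False.
  then (!armed || safe) forces armed = False.
Set net = True.
  then (!net || open || !pump) forces open = True.
All clauses satisfied.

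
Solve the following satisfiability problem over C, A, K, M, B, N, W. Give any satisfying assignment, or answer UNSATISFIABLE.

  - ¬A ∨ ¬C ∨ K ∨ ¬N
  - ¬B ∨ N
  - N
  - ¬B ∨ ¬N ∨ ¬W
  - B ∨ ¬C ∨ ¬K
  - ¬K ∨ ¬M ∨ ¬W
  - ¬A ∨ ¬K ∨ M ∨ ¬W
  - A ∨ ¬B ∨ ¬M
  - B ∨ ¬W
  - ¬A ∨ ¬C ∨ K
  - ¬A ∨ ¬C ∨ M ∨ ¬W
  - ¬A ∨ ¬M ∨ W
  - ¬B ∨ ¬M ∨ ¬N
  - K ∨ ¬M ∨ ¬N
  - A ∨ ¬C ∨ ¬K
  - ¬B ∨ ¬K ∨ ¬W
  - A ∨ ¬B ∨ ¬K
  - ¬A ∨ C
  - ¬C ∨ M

C=F, A=F, K=T, M=T, B=F, N=T, W=F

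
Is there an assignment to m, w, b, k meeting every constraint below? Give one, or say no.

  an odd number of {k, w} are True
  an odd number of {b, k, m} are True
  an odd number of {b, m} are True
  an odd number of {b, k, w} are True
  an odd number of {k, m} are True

m: True, w: True, b: False, k: False

{k, w}: 1 true → odd ✓
{b, k, m}: 1 true → odd ✓
{b, m}: 1 true → odd ✓
{b, k, w}: 1 true → odd ✓
{k, m}: 1 true → odd ✓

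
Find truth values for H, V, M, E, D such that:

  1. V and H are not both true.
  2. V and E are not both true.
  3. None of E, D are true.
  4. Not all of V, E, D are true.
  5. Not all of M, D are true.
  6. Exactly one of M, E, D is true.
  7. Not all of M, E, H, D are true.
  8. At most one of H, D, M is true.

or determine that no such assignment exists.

H = False, V = False, M = True, E = False, D = False

  (1) V=F, H=F — not both ✓
  (2) V=F, E=F — not both ✓
  (3) {E, D}: 0 true — none ✓
  (4) {V, E, D}: 0/3 true — not all ✓
  (5) {M, D}: 1/2 true — not all ✓
  (6) {M, E, D}: 1 true — exactly one ✓
  (7) {M, E, H, D}: 1/4 true — not all ✓
  (8) {H, D, M}: 1 true — at most one ✓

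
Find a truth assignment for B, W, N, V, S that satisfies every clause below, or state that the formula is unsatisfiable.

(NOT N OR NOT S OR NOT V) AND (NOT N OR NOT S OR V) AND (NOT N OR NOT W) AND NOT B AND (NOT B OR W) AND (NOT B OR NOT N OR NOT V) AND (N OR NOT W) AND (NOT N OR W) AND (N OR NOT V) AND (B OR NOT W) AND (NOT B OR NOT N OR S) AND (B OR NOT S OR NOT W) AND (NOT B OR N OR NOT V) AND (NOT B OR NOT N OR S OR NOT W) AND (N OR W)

UNSATISFIABLE

Case B = True:
  Clause (NOT B) is falsified — contradiction.
Case B = False:
  (B OR NOT W) forces W = False.
  (NOT N OR W) forces N = False.
  Clause (N OR W) is falsified — contradiction.
Both cases fail, so the formula is unsatisfiable.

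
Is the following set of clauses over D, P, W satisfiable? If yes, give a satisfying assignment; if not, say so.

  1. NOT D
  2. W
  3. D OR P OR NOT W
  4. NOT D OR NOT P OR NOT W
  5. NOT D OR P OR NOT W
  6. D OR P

Unit clause (NOT D) forces D = False.
Unit clause (W) forces W = True.
In (D OR P OR NOT W) only P is left, so P = True.
Check each clause:
  (NOT D): NOT D holds.
  (W): W holds.
  (D OR P OR NOT W): P holds.
  (NOT D OR NOT P OR NOT W): NOT D holds.
  (NOT D OR P OR NOT W): NOT D holds.
  (D OR P): P holds.
All clauses satisfied.

D = False, P = True, W = True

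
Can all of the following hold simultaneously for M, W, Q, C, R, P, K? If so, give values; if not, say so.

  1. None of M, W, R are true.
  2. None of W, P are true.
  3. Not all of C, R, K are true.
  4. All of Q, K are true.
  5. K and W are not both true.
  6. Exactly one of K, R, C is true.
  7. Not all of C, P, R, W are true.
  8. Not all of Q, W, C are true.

M = False; W = False; Q = True; C = False; R = False; P = False; K = True

  (1) {M, W, R}: 0 true — none ✓
  (2) {W, P}: 0 true — none ✓
  (3) {C, R, K}: 1/3 true — not all ✓
  (4) {Q, K}: all 2 true ✓
  (5) K=T, W=F — not both ✓
  (6) {K, R, C}: 1 true — exactly one ✓
  (7) {C, P, R, W}: 0/4 true — not all ✓
  (8) {Q, W, C}: 1/3 true — not all ✓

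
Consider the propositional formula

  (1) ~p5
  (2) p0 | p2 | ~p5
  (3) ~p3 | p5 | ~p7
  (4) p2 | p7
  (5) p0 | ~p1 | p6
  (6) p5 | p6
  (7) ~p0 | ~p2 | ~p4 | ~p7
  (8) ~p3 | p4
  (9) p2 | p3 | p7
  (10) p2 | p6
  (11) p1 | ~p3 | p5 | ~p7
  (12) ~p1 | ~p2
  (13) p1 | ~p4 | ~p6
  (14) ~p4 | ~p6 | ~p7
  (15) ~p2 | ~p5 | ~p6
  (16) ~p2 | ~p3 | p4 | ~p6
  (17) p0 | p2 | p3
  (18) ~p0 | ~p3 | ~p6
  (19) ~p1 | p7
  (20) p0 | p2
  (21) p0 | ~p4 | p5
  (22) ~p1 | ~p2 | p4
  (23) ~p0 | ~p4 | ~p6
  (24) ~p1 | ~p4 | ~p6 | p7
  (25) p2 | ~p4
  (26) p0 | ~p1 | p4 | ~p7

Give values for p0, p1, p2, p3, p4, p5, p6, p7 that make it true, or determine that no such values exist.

p0 = True; p1 = False; p2 = False; p3 = False; p4 = False; p5 = False; p6 = True; p7 = True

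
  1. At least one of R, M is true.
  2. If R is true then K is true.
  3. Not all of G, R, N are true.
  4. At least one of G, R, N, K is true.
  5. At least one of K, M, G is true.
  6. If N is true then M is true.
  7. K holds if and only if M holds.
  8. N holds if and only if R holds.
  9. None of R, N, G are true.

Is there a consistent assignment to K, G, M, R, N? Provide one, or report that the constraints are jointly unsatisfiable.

K: True, G: False, M: True, R: False, N: False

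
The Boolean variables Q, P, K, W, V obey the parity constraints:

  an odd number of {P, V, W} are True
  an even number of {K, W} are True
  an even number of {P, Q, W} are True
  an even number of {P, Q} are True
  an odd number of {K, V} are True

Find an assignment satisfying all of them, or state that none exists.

Q=F, P=F, K=F, W=F, V=T

{P, V, W}: 1 true → odd ✓
{K, W}: 0 true → even ✓
{P, Q, W}: 0 true → even ✓
{P, Q}: 0 true → even ✓
{K, V}: 1 true → odd ✓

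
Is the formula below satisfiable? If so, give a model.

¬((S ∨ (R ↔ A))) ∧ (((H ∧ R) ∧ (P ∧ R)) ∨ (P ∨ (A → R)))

S = False; H = True; P = True; A = True; R = False

  ¬((S ∨ (R ↔ A))) = True
    S ∨ (R ↔ A) = False
      R ↔ A = False
  ((H ∧ R) ∧ (P ∧ R)) ∨ (P ∨ (A → R)) = True
    (H ∧ R) ∧ (P ∧ R) = False
      H ∧ R = False
      P ∧ R = False
    P ∨ (A → R) = True
      A → R = False
Both conjuncts True, so the formula holds.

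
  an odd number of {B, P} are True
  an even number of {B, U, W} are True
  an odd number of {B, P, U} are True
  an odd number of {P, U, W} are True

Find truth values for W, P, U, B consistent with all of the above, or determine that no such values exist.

W = False, P = True, U = False, B = False

{B, P}: 1 true → odd ✓
{B, U, W}: 0 true → even ✓
{B, P, U}: 1 true → odd ✓
{P, U, W}: 1 true → odd ✓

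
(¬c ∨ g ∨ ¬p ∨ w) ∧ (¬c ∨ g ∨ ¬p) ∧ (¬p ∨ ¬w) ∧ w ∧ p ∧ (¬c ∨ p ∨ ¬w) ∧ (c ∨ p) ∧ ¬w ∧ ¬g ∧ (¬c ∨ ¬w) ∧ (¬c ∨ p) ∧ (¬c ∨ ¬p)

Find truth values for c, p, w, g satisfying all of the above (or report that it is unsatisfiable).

Case w = True:
  Clause (¬w) is falsified — contradiction.
Case w = False:
  Clause (w) is falsified — contradiction.
Both cases fail, so the formula is unsatisfiable.

Unsatisfiable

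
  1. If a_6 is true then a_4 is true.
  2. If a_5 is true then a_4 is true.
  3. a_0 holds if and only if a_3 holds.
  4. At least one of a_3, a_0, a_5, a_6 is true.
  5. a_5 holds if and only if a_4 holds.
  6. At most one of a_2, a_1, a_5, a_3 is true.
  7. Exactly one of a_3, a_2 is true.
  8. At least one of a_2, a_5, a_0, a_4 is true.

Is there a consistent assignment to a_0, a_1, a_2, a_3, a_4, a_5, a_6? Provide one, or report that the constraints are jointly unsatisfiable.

a_0=T, a_1=F, a_2=F, a_3=T, a_4=F, a_5=F, a_6=F

  (1) a_6=F ⇒ a_4: vacuous ✓
  (2) a_5=F ⇒ a_4: vacuous ✓
  (3) a_0=T, a_3=T — same ✓
  (4) {a_3, a_0, a_5, a_6}: 2 true — at least one ✓
  (5) a_5=F, a_4=F — same ✓
  (6) {a_2, a_1, a_5, a_3}: 1 true — at most one ✓
  (7) {a_3, a_2}: 1 true — exactly one ✓
  (8) {a_2, a_5, a_0, a_4}: 1 true — at least one ✓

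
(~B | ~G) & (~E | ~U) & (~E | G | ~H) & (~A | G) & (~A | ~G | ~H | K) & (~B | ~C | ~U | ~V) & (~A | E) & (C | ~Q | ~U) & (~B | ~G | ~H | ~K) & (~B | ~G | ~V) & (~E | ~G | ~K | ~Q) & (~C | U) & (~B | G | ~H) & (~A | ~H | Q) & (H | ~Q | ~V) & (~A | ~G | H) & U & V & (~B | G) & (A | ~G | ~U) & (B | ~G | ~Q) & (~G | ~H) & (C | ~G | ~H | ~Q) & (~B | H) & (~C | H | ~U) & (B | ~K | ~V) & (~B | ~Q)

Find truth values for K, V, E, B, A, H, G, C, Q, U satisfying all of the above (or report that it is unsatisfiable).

K = False, V = True, E = False, B = False, A = False, H = True, G = False, C = True, Q = False, U = True

Unit clause (U) forces U = True.
Unit clause (V) forces V = True.
In (~E | ~U) only ~E is left, so E = False.
In (~A | E) only ~A is left, so A = False.
In (A | ~G | ~U) only ~G is left, so G = False.
In (~B | G) only ~B is left, so B = False.
In (B | ~K | ~V) only ~K is left, so K = False.
Set H = True.
Set C = True.
Set Q = False.
All clauses satisfied.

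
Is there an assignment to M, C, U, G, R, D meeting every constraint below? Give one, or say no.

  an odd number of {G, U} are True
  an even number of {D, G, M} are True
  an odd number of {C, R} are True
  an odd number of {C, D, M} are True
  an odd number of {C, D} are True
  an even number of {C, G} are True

Adding constraints 2, 4, 6 mod 2: every variable appears an even number of times on the left, so the left side is 0.
But the right sides sum to 1 (mod 2). 0 ≠ 1 — the system is inconsistent.

Unsatisfiable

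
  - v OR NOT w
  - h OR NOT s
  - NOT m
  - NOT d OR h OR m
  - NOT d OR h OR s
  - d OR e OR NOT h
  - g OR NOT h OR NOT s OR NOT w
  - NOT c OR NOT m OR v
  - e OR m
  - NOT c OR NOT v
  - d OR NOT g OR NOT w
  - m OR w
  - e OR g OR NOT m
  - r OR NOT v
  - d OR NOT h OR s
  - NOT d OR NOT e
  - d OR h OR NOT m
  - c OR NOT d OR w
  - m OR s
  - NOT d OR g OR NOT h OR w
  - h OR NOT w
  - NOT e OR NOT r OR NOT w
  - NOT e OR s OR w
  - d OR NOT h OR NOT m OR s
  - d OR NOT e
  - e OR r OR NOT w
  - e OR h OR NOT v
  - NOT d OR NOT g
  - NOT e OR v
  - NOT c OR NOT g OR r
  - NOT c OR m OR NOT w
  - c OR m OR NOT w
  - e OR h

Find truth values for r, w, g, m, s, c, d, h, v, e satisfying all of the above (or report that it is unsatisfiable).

Case m = True:
  Clause (NOT m) is falsified — contradiction.
Case m = False:
  (e OR m) forces e = True.
  (m OR w) forces w = True.
  (v OR NOT w) forces v = True.
  (NOT c OR NOT v) forces c = False.
  Clause (c OR m OR NOT w) is falsified — contradiction.
Both cases fail, so the formula is unsatisfiable.

Unsatisfiable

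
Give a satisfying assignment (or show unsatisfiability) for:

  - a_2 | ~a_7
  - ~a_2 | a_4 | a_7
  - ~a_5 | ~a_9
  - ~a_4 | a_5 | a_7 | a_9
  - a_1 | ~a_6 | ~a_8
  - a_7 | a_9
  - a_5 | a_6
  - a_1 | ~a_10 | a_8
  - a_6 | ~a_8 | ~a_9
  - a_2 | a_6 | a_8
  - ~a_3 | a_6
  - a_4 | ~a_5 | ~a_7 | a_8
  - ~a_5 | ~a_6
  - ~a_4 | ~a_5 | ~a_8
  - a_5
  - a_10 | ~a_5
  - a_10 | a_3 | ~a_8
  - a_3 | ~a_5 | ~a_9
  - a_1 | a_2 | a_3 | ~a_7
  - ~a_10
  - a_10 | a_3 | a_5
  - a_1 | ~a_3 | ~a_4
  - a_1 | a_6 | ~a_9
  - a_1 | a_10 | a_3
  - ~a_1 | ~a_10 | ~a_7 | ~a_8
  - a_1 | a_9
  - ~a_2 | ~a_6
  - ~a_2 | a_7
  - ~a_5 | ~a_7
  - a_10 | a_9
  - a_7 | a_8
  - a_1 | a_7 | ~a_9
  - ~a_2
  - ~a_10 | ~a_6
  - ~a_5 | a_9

Case a_5 = True:
  (~a_5 | ~a_9) forces a_9 = False.
  Clause (~a_5 | a_9) is falsified — contradiction.
Case a_5 = False:
  Clause (a_5) is falsified — contradiction.
Both cases fail, so the formula is unsatisfiable.

UNSATISFIABLE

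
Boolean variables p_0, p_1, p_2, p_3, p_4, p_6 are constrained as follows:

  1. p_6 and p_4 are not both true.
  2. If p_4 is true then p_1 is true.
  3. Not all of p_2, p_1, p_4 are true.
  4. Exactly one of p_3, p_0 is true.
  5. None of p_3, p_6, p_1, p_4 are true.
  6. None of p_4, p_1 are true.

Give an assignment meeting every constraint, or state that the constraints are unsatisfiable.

p_0=T, p_1=F, p_2=T, p_3=F, p_4=F, p_6=F

  (1) p_6=F, p_4=F — not both ✓
  (2) p_4=F ⇒ p_1: vacuous ✓
  (3) {p_2, p_1, p_4}: 1/3 true — not all ✓
  (4) {p_3, p_0}: 1 true — exactly one ✓
  (5) {p_3, p_6, p_1, p_4}: 0 true — none ✓
  (6) {p_4, p_1}: 0 true — none ✓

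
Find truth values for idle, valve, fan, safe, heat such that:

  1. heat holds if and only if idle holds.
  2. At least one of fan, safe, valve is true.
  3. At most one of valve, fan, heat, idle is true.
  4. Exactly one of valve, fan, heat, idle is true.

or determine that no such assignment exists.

idle=F, valve=T, fan=F, safe=F, heat=F

  (1) heat=F, idle=F — same ✓
  (2) {fan, safe, valve}: 1 true — at least one ✓
  (3) {valve, fan, heat, idle}: 1 true — at most one ✓
  (4) {valve, fan, heat, idle}: 1 true — exactly one ✓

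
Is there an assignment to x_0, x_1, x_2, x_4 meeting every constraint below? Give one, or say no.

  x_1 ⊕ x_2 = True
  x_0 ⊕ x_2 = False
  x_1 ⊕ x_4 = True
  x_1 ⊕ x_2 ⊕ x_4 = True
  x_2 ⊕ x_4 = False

x_0 = False, x_1 = True, x_2 = False, x_4 = False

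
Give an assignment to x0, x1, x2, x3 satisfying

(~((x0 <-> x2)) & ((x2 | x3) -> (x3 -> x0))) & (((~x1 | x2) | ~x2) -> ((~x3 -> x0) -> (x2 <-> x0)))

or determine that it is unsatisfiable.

x0: False; x1: False; x2: True; x3: False

  ~((x0 <-> x2)) & ((x2 | x3) -> (x3 -> x0)) = True
    ~((x0 <-> x2)) = True
      x0 <-> x2 = False
    (x2 | x3) -> (x3 -> x0) = True
      x2 | x3 = True
      x3 -> x0 = True
  ((~x1 | x2) | ~x2) -> ((~x3 -> x0) -> (x2 <-> x0)) = True
    (~x1 | x2) | ~x2 = True
      ~x1 | x2 = True
        ~x1 = True
      ~x2 = False
    (~x3 -> x0) -> (x2 <-> x0) = True
      ~x3 -> x0 = False
        ~x3 = True
      x2 <-> x0 = False
Both conjuncts True, so the formula holds.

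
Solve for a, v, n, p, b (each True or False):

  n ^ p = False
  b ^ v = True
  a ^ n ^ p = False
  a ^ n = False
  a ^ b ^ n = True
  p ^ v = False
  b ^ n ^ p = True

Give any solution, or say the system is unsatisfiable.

a = False, v = False, n = False, p = False, b = True

n ^ p = F ^ F = False ✓
b ^ v = T ^ F = True ✓
a ^ n ^ p = F ^ F ^ F = False ✓
a ^ n = F ^ F = False ✓
a ^ b ^ n = F ^ T ^ F = True ✓
p ^ v = F ^ F = False ✓
b ^ n ^ p = T ^ F ^ F = True ✓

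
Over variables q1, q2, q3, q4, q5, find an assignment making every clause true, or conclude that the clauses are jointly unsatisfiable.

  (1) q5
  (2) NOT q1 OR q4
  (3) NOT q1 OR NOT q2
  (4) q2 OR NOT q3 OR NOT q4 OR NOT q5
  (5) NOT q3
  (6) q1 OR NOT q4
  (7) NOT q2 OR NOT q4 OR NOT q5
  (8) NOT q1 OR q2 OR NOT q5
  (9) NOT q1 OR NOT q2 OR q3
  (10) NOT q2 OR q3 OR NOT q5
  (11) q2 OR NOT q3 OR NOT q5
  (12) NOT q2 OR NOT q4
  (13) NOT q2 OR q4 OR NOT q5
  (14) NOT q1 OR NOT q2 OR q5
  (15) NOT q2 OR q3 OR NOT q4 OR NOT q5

Unit clause (q5) forces q5 = True.
Unit clause (NOT q3) forces q3 = False.
In (NOT q2 OR q3 OR NOT q5) only NOT q2 is left, so q2 = False.
In (NOT q1 OR q2 OR NOT q5) only NOT q1 is left, so q1 = False.
In (q1 OR NOT q4) only NOT q4 is left, so q4 = False.
All clauses satisfied.

q1 = False; q2 = False; q3 = False; q4 = False; q5 = True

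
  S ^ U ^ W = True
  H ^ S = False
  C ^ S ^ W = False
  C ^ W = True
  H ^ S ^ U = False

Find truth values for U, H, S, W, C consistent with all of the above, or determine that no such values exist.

U=F, H=T, S=T, W=F, C=T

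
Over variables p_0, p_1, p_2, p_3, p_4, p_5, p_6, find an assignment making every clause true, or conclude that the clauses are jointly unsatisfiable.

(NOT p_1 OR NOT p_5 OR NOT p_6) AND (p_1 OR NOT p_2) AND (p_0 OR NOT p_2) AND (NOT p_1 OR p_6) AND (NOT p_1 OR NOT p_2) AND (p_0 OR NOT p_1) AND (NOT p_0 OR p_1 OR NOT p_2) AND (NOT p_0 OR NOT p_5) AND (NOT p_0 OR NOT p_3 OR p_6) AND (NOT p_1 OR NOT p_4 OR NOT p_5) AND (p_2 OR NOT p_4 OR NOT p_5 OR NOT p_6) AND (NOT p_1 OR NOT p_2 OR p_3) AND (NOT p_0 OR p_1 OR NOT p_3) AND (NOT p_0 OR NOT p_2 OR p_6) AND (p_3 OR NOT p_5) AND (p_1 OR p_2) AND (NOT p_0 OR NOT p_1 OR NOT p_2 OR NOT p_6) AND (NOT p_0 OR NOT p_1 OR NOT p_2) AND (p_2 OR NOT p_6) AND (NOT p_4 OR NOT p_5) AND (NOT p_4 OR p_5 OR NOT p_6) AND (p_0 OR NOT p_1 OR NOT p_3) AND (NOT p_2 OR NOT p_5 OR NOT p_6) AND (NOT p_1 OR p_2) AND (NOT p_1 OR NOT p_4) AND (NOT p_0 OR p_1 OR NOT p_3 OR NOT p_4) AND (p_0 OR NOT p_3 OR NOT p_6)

Case p_2 = True:
  (p_1 OR NOT p_2) forces p_1 = True.
  Clause (NOT p_1 OR NOT p_2) is falsified — contradiction.
Case p_2 = False:
  (p_1 OR p_2) forces p_1 = True.
  Clause (NOT p_1 OR p_2) is falsified — contradiction.
Both cases fail, so the formula is unsatisfiable.

No satisfying assignment exists.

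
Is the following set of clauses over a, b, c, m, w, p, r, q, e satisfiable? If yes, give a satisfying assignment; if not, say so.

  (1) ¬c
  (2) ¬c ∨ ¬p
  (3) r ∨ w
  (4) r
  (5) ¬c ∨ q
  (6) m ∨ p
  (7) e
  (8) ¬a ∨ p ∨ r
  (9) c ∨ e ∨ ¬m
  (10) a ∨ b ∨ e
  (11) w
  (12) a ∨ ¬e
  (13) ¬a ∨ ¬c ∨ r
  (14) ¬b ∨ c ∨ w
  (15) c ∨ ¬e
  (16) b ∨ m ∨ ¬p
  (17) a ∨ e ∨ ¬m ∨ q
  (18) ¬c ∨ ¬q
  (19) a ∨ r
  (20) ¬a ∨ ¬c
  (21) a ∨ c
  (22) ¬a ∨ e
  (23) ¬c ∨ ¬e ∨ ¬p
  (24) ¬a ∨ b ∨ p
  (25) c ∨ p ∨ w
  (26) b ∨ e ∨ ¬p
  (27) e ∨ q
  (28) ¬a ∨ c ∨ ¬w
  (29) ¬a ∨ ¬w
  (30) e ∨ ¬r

Case e = True:
  (¬c) forces c = False.
  Clause (c ∨ ¬e) is falsified — contradiction.
Case e = False:
  Clause (e) is falsified — contradiction.
Both cases fail, so the formula is unsatisfiable.

Unsatisfiable — no assignment works.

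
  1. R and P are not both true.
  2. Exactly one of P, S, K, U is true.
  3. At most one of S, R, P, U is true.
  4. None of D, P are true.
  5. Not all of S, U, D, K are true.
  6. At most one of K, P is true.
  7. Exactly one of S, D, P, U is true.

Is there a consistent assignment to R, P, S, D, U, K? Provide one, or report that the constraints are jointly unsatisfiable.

R = False, P = False, S = False, D = False, U = True, K = False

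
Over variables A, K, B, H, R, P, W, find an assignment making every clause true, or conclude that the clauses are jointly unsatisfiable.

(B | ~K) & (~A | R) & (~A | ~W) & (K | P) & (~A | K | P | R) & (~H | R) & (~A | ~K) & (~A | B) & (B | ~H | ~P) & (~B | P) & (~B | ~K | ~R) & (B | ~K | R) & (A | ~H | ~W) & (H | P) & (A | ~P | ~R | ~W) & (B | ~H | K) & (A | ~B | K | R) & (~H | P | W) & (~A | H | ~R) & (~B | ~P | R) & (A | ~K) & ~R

A: False, K: False, B: False, H: False, R: False, P: True, W: False

Unit clause (~R) forces R = False.
In (~A | R) only ~A is left, so A = False.
In (~H | R) only ~H is left, so H = False.
In (H | P) only P is left, so P = True.
In (~B | ~P | R) only ~B is left, so B = False.
In (A | ~K) only ~K is left, so K = False.
Set W = False.
All clauses satisfied.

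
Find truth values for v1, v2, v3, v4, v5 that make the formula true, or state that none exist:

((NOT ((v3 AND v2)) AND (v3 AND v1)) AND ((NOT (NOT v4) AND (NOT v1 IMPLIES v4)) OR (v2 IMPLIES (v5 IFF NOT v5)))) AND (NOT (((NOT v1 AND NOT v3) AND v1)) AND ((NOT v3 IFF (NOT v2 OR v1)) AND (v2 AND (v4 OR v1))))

UNSATISFIABLE

Case v1 = True: the formula simplifies to ((NOT ((v3 AND v2)) AND v3) AND (NOT (NOT v4) OR (v2 IMPLIES (v5 IFF NOT v5)))) AND (NOT v3 AND v2).
  v3 = True: the conjunct NOT v3 is False.
  v3 = False: the conjunct v3 is False.
Case v1 = False: the conjunct v1 is False.
Both cases fail — unsatisfiable.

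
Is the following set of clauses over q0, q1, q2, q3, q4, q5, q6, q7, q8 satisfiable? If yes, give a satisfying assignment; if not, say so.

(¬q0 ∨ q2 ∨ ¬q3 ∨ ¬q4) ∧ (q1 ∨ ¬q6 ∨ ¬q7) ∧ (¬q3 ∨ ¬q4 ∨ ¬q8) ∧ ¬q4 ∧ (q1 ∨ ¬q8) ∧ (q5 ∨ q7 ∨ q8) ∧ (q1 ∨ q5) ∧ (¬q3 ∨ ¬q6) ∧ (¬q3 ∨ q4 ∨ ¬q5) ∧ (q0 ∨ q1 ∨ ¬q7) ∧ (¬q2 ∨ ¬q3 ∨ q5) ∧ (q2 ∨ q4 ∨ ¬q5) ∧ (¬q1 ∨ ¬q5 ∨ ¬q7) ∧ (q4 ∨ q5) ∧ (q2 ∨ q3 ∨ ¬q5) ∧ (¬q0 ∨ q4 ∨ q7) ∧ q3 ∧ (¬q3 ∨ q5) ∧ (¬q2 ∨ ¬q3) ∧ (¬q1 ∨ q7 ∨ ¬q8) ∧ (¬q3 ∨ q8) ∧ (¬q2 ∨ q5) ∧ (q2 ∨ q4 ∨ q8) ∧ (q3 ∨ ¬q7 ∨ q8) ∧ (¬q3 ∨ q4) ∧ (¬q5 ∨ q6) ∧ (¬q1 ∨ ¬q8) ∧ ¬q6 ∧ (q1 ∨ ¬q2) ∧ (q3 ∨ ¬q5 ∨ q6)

Case q3 = True:
  (¬q4) forces q4 = False.
  Clause (¬q3 ∨ q4) is falsified — contradiction.
Case q3 = False:
  Clause (q3) is falsified — contradiction.
Both cases fail, so the formula is unsatisfiable.

Unsatisfiable — no assignment works.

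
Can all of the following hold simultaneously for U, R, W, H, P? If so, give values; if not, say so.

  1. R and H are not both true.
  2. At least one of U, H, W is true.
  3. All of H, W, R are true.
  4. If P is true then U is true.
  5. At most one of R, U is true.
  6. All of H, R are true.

UNSATISFIABLE

Case R = True:
  (1) with R=T forces H = False.
  Constraint (3) is violated (H=F) — contradiction.
Case R = False:
  Constraint (3) is violated (R=F) — contradiction.
Both cases fail — unsatisfiable.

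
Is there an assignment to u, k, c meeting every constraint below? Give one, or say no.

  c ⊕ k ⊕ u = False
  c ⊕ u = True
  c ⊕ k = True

u=T, k=T, c=F

c ⊕ k ⊕ u = F ⊕ T ⊕ T = False ✓
c ⊕ u = F ⊕ T = True ✓
c ⊕ k = F ⊕ T = True ✓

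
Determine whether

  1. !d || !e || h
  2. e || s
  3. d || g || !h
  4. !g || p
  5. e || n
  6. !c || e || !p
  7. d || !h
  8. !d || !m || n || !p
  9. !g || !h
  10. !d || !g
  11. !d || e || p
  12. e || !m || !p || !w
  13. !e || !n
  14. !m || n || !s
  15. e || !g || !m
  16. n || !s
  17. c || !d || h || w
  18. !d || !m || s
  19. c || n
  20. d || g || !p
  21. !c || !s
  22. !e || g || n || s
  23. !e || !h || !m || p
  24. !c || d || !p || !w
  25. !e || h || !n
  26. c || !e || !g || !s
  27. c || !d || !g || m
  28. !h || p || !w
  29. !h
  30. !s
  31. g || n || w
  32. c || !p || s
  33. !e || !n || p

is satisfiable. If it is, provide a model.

w=F, m=T, h=F, p=T, c=T, g=T, n=F, e=T, d=F, s=F

Unit clause (!h) forces h = False.
Unit clause (!s) forces s = False.
In (e || s) only e is left, so e = True.
In (!e || !n) only !n is left, so n = False.
In (c || n) only c is left, so c = True.
In (!e || g || n || s) only g is left, so g = True.
In (!d || !e || h) only !d is left, so d = False.
In (!g || p) only p is left, so p = True.
In (!c || d || !p || !w) only !w is left, so w = False.
Set m = True.
All clauses satisfied.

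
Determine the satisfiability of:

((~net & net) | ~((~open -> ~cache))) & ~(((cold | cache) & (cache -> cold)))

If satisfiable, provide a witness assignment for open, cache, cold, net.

open=F, cache=T, cold=F, net=T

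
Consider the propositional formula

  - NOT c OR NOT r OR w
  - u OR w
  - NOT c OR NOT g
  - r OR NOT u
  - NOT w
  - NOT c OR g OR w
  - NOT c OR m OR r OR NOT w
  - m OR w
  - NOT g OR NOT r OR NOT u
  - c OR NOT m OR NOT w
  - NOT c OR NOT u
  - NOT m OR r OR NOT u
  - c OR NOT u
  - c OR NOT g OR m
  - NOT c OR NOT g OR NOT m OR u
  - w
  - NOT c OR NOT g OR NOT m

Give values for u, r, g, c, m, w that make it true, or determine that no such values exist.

UNSATISFIABLE

Case w = True:
  Clause (NOT w) is falsified — contradiction.
Case w = False:
  Clause (w) is falsified — contradiction.
Both cases fail, so the formula is unsatisfiable.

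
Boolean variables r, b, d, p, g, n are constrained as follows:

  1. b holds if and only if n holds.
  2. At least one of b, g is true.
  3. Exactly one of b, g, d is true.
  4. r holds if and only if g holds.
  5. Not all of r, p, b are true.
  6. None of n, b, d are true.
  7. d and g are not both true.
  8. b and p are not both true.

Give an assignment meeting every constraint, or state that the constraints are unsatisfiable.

r = True, b = False, d = False, p = True, g = True, n = False

  (1) b=F, n=F — same ✓
  (2) {b, g}: 1 true — at least one ✓
  (3) {b, g, d}: 1 true — exactly one ✓
  (4) r=T, g=T — same ✓
  (5) {r, p, b}: 2/3 true — not all ✓
  (6) {n, b, d}: 0 true — none ✓
  (7) d=F, g=T — not both ✓
  (8) b=F, p=T — not both ✓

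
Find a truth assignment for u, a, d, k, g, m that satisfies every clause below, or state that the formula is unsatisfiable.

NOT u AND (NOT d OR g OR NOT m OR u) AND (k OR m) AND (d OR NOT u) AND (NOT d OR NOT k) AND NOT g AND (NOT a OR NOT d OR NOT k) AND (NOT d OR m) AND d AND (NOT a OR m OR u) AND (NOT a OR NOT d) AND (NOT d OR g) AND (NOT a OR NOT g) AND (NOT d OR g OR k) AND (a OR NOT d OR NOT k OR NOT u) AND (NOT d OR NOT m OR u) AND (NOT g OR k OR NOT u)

Unsatisfiable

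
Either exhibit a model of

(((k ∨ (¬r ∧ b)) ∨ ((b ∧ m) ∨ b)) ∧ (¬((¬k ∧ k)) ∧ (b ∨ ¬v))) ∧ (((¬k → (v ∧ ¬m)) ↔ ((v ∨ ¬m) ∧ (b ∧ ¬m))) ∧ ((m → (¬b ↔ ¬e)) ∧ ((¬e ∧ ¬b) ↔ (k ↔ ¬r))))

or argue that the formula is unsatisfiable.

v = True, r = False, m = False, k = False, b = True, e = False

  ((k ∨ (¬r ∧ b)) ∨ ((b ∧ m) ∨ b)) ∧ (¬((¬k ∧ k)) ∧ (b ∨ ¬v)) = True
    (k ∨ (¬r ∧ b)) ∨ ((b ∧ m) ∨ b) = True
      k ∨ (¬r ∧ b) = True
        ¬r ∧ b = True
          ¬r = True
      (b ∧ m) ∨ b = True
        b ∧ m = False
    ¬((¬k ∧ k)) ∧ (b ∨ ¬v) = True
      ¬((¬k ∧ k)) = True
        ¬k ∧ k = False
          ¬k = True
      b ∨ ¬v = True
        ¬v = False
  ((¬k → (v ∧ ¬m)) ↔ ((v ∨ ¬m) ∧ (b ∧ ¬m))) ∧ ((m → (¬b ↔ ¬e)) ∧ ((¬e ∧ ¬b) ↔ (k ↔ ¬r))) = True
    (¬k → (v ∧ ¬m)) ↔ ((v ∨ ¬m) ∧ (b ∧ ¬m)) = True
      ¬k → (v ∧ ¬m) = True
        ¬k = True
        v ∧ ¬m = True
          ¬m = True
      (v ∨ ¬m) ∧ (b ∧ ¬m) = True
        v ∨ ¬m = True
          ¬m = True
        b ∧ ¬m = True
          ¬m = True
    (m → (¬b ↔ ¬e)) ∧ ((¬e ∧ ¬b) ↔ (k ↔ ¬r)) = True
      m → (¬b ↔ ¬e) = True
        ¬b ↔ ¬e = False
          ¬b = False
          ¬e = True
      (¬e ∧ ¬b) ↔ (k ↔ ¬r) = True
        ¬e ∧ ¬b = False
          ¬e = True
          ¬b = False
        k ↔ ¬r = False
          ¬r = True
Both conjuncts True, so the formula holds.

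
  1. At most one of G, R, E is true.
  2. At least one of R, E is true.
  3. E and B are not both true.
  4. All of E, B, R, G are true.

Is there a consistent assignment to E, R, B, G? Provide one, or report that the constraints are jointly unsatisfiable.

Case E = True:
  (1) with E=T forces G = False.
  Constraint (4) is violated (G=F) — contradiction.
Case E = False:
  Constraint (4) is violated (E=F) — contradiction.
Both cases fail — unsatisfiable.

Unsatisfiable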